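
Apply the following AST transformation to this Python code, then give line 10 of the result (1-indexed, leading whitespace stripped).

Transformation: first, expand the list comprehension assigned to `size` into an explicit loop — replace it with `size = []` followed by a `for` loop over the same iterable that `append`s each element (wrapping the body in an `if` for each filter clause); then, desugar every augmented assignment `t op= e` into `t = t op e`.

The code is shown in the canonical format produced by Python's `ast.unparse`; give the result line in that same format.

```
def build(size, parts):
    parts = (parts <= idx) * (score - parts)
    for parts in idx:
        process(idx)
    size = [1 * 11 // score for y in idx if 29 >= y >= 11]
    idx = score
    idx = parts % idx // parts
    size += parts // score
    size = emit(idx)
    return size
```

idx = parts % idx // parts

Transformed code:
def build(size, parts):
    parts = (parts <= idx) * (score - parts)
    for parts in idx:
        process(idx)
    size = []
    for y in idx:
        if 29 >= y >= 11:
            size.append(1 * 11 // score)
    idx = score
    idx = parts % idx // parts
    size = size + parts // score
    size = emit(idx)
    return size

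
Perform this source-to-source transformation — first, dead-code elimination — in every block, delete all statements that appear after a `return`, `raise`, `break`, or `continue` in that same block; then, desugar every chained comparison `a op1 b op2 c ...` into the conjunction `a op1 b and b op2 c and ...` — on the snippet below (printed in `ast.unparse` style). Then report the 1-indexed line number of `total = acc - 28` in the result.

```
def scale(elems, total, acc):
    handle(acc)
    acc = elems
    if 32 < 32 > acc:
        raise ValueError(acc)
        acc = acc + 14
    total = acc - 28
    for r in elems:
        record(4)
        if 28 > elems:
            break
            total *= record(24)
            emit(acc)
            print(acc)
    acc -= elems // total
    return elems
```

Transformed code:
def scale(elems, total, acc):
    handle(acc)
    acc = elems
    if 32 < 32 and 32 > acc:
        raise ValueError(acc)
    total = acc - 28
    for r in elems:
        record(4)
        if 28 > elems:
            break
    acc -= elems // total
    return elems

6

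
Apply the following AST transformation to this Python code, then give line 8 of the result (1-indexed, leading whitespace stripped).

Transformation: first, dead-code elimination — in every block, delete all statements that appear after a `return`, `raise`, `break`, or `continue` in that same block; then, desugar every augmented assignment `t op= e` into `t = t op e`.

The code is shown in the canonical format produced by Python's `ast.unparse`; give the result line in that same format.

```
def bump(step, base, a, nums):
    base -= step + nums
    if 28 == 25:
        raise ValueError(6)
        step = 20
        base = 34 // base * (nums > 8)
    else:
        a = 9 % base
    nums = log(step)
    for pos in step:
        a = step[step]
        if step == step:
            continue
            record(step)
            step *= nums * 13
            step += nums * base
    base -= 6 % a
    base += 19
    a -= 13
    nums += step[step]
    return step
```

Transformed code:
def bump(step, base, a, nums):
    base = base - (step + nums)
    if 28 == 25:
        raise ValueError(6)
    else:
        a = 9 % base
    nums = log(step)
    for pos in step:
        a = step[step]
        if step == step:
            continue
    base = base - 6 % a
    base = base + 19
    a = a - 13
    nums = nums + step[step]
    return step

for pos in step:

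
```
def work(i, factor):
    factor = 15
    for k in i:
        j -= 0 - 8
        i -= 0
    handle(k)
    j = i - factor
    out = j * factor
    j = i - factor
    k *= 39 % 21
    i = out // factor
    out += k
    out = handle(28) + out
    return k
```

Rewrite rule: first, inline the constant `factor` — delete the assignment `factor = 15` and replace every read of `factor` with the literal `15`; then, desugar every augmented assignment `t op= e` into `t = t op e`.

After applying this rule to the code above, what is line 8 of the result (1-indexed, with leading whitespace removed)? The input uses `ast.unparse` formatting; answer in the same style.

Transformed code:
def work(i, factor):
    for k in i:
        j = j - (0 - 8)
        i = i - 0
    handle(k)
    j = i - 15
    out = j * 15
    j = i - 15
    k = k * (39 % 21)
    i = out // 15
    out = out + k
    out = handle(28) + out
    return k

j = i - 15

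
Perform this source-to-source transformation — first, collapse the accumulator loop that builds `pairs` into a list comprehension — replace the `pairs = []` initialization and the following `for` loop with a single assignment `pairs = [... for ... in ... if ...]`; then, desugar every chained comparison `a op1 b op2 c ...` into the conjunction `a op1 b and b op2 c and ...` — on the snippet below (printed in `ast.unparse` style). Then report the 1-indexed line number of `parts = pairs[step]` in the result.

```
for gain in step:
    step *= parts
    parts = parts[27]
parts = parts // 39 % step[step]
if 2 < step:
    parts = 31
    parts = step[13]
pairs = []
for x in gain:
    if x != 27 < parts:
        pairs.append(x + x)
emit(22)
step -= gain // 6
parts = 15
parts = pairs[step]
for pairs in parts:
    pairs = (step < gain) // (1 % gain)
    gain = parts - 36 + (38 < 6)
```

12

Transformed code:
for gain in step:
    step *= parts
    parts = parts[27]
parts = parts // 39 % step[step]
if 2 < step:
    parts = 31
    parts = step[13]
pairs = [x + x for x in gain if x != 27 and 27 < parts]
emit(22)
step -= gain // 6
parts = 15
parts = pairs[step]
for pairs in parts:
    pairs = (step < gain) // (1 % gain)
    gain = parts - 36 + (38 < 6)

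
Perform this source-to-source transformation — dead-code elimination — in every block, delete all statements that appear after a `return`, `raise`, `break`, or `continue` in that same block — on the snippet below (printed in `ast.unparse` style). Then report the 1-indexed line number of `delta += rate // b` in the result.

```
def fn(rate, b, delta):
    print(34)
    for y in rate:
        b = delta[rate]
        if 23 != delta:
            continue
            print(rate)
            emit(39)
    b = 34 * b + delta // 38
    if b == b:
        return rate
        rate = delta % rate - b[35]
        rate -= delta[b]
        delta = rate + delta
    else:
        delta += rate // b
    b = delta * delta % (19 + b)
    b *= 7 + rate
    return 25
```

Transformed code:
def fn(rate, b, delta):
    print(34)
    for y in rate:
        b = delta[rate]
        if 23 != delta:
            continue
    b = 34 * b + delta // 38
    if b == b:
        return rate
    else:
        delta += rate // b
    b = delta * delta % (19 + b)
    b *= 7 + rate
    return 25

11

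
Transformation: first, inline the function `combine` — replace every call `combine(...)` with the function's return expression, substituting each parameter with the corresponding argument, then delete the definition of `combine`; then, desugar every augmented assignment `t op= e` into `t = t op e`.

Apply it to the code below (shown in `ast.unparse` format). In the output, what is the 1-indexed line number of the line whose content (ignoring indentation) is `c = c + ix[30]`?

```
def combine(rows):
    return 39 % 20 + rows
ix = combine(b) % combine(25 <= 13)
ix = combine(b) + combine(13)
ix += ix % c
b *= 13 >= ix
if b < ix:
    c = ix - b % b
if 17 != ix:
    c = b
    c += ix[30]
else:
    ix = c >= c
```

9

Transformed code:
ix = (39 % 20 + b) % (39 % 20 + (25 <= 13))
ix = 39 % 20 + b + (39 % 20 + 13)
ix = ix + ix % c
b = b * (13 >= ix)
if b < ix:
    c = ix - b % b
if 17 != ix:
    c = b
    c = c + ix[30]
else:
    ix = c >= c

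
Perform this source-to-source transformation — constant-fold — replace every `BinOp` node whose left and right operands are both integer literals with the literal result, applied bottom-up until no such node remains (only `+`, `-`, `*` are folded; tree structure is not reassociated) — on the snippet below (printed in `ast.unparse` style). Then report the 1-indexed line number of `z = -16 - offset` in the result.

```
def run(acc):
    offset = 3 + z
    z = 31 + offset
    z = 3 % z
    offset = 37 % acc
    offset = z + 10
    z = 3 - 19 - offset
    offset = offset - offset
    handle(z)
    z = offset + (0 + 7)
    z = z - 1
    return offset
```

7

Transformed code:
def run(acc):
    offset = 3 + z
    z = 31 + offset
    z = 3 % z
    offset = 37 % acc
    offset = z + 10
    z = -16 - offset
    offset = offset - offset
    handle(z)
    z = offset + 7
    z = z - 1
    return offset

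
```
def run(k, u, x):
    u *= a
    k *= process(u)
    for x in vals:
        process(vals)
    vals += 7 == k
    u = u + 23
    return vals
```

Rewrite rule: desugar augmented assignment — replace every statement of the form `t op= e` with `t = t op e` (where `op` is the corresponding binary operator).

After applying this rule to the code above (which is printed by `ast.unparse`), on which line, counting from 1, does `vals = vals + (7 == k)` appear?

6

Transformed code:
def run(k, u, x):
    u = u * a
    k = k * process(u)
    for x in vals:
        process(vals)
    vals = vals + (7 == k)
    u = u + 23
    return vals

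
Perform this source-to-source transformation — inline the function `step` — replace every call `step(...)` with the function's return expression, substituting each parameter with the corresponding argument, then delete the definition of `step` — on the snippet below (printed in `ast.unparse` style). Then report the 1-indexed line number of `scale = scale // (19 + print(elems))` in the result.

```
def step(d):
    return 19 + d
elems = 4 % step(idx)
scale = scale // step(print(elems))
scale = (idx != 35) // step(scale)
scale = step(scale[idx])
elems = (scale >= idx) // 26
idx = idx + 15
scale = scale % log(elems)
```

Transformed code:
elems = 4 % (19 + idx)
scale = scale // (19 + print(elems))
scale = (idx != 35) // (19 + scale)
scale = 19 + scale[idx]
elems = (scale >= idx) // 26
idx = idx + 15
scale = scale % log(elems)

2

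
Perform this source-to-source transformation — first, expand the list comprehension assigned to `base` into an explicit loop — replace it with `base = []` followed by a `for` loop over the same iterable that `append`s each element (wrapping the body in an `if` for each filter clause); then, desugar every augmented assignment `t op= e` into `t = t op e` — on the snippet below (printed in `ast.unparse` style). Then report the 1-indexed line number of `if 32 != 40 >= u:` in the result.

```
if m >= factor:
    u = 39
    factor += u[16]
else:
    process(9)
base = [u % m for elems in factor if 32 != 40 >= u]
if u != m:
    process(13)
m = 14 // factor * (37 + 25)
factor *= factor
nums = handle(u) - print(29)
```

8

Transformed code:
if m >= factor:
    u = 39
    factor = factor + u[16]
else:
    process(9)
base = []
for elems in factor:
    if 32 != 40 >= u:
        base.append(u % m)
if u != m:
    process(13)
m = 14 // factor * (37 + 25)
factor = factor * factor
nums = handle(u) - print(29)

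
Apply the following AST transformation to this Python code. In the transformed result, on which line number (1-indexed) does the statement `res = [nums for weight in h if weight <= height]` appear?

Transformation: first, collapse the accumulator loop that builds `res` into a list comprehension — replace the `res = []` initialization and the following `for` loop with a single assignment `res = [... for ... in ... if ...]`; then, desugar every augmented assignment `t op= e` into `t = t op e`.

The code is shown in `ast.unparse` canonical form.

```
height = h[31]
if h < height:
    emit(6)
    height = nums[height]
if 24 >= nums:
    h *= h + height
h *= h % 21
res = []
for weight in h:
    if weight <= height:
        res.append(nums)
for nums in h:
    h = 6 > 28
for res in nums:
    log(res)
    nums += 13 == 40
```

8

Transformed code:
height = h[31]
if h < height:
    emit(6)
    height = nums[height]
if 24 >= nums:
    h = h * (h + height)
h = h * (h % 21)
res = [nums for weight in h if weight <= height]
for nums in h:
    h = 6 > 28
for res in nums:
    log(res)
    nums = nums + (13 == 40)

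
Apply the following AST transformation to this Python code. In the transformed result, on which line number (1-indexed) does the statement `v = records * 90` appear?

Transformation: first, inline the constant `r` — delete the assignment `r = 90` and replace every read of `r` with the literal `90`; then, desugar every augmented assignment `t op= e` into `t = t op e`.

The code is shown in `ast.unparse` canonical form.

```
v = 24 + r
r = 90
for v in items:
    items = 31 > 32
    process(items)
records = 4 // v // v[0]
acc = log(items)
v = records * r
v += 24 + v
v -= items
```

Transformed code:
v = 24 + 90
for v in items:
    items = 31 > 32
    process(items)
records = 4 // v // v[0]
acc = log(items)
v = records * 90
v = v + (24 + v)
v = v - items

7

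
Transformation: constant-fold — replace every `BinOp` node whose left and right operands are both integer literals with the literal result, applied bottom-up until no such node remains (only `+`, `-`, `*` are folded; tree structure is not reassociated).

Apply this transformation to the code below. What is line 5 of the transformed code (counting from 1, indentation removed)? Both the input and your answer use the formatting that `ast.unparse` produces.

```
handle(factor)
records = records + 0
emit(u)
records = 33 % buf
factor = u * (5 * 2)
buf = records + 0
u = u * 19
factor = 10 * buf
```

factor = u * 10

Transformed code:
handle(factor)
records = records + 0
emit(u)
records = 33 % buf
factor = u * 10
buf = records + 0
u = u * 19
factor = 10 * buf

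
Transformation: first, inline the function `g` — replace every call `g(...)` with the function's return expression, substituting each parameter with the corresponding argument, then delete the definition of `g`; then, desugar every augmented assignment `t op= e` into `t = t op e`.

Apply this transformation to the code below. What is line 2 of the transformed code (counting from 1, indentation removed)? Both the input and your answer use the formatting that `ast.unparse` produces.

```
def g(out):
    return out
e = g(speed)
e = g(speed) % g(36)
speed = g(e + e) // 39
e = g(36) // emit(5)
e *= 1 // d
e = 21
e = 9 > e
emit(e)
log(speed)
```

e = speed % 36

Transformed code:
e = speed
e = speed % 36
speed = (e + e) // 39
e = 36 // emit(5)
e = e * (1 // d)
e = 21
e = 9 > e
emit(e)
log(speed)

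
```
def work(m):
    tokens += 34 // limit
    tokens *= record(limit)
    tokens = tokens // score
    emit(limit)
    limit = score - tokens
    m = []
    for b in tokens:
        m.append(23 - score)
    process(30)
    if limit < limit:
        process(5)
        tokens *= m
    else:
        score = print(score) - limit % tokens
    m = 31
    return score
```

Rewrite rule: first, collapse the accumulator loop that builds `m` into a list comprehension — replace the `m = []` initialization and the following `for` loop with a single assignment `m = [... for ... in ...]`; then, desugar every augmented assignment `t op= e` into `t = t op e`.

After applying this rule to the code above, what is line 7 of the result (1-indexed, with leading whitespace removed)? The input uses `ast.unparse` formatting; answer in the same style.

m = [23 - score for b in tokens]

Transformed code:
def work(m):
    tokens = tokens + 34 // limit
    tokens = tokens * record(limit)
    tokens = tokens // score
    emit(limit)
    limit = score - tokens
    m = [23 - score for b in tokens]
    process(30)
    if limit < limit:
        process(5)
        tokens = tokens * m
    else:
        score = print(score) - limit % tokens
    m = 31
    return score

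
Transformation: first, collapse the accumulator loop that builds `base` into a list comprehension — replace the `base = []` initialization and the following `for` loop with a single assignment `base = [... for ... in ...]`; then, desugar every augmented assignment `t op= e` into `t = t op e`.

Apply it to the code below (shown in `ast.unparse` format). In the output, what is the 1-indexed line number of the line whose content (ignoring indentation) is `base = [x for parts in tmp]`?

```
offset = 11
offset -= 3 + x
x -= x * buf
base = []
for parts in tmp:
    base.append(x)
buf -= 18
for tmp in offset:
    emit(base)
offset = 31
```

4

Transformed code:
offset = 11
offset = offset - (3 + x)
x = x - x * buf
base = [x for parts in tmp]
buf = buf - 18
for tmp in offset:
    emit(base)
offset = 31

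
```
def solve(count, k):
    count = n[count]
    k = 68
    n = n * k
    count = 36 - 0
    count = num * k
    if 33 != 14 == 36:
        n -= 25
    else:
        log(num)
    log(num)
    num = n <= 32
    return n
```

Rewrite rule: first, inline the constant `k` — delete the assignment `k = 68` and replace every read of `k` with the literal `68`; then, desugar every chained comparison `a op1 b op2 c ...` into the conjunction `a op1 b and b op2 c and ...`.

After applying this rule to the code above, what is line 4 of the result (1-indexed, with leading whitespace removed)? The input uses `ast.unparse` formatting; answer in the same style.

Transformed code:
def solve(count, k):
    count = n[count]
    n = n * 68
    count = 36 - 0
    count = num * 68
    if 33 != 14 and 14 == 36:
        n -= 25
    else:
        log(num)
    log(num)
    num = n <= 32
    return n

count = 36 - 0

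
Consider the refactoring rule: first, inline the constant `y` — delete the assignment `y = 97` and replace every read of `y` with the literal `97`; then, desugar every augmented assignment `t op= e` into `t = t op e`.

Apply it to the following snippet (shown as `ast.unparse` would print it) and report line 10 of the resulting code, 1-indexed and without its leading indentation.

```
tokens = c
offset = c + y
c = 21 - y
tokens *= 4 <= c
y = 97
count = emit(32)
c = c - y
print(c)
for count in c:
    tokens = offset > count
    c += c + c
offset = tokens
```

c = c + (c + c)

Transformed code:
tokens = c
offset = c + 97
c = 21 - 97
tokens = tokens * (4 <= c)
count = emit(32)
c = c - 97
print(c)
for count in c:
    tokens = offset > count
    c = c + (c + c)
offset = tokens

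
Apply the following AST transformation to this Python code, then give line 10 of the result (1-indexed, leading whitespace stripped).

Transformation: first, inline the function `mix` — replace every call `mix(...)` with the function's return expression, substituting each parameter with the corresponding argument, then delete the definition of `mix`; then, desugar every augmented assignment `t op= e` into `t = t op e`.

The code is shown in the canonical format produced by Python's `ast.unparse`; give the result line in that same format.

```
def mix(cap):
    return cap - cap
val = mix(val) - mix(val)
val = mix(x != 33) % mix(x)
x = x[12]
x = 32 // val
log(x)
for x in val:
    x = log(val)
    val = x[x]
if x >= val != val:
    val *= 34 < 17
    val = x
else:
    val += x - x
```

Transformed code:
val = val - val - (val - val)
val = ((x != 33) - (x != 33)) % (x - x)
x = x[12]
x = 32 // val
log(x)
for x in val:
    x = log(val)
    val = x[x]
if x >= val != val:
    val = val * (34 < 17)
    val = x
else:
    val = val + (x - x)

val = val * (34 < 17)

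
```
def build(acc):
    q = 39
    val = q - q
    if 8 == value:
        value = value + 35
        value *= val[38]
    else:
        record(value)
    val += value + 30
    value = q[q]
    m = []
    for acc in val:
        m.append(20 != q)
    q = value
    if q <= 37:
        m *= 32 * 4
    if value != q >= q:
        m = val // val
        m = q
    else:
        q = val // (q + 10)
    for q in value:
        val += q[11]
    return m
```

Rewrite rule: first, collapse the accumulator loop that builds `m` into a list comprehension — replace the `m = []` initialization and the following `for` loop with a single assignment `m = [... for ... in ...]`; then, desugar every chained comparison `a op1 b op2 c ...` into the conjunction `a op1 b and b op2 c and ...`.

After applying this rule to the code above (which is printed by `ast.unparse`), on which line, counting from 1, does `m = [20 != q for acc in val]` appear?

Transformed code:
def build(acc):
    q = 39
    val = q - q
    if 8 == value:
        value = value + 35
        value *= val[38]
    else:
        record(value)
    val += value + 30
    value = q[q]
    m = [20 != q for acc in val]
    q = value
    if q <= 37:
        m *= 32 * 4
    if value != q and q >= q:
        m = val // val
        m = q
    else:
        q = val // (q + 10)
    for q in value:
        val += q[11]
    return m

11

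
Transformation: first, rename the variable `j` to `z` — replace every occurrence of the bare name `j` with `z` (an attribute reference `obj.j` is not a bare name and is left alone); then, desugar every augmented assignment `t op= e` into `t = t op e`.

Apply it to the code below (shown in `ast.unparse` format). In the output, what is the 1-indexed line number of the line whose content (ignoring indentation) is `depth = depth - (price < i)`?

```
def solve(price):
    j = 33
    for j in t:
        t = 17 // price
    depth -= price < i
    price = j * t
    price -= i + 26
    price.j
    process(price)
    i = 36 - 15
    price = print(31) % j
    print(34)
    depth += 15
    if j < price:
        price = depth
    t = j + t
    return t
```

5

Transformed code:
def solve(price):
    z = 33
    for z in t:
        t = 17 // price
    depth = depth - (price < i)
    price = z * t
    price = price - (i + 26)
    price.j
    process(price)
    i = 36 - 15
    price = print(31) % z
    print(34)
    depth = depth + 15
    if z < price:
        price = depth
    t = z + t
    return t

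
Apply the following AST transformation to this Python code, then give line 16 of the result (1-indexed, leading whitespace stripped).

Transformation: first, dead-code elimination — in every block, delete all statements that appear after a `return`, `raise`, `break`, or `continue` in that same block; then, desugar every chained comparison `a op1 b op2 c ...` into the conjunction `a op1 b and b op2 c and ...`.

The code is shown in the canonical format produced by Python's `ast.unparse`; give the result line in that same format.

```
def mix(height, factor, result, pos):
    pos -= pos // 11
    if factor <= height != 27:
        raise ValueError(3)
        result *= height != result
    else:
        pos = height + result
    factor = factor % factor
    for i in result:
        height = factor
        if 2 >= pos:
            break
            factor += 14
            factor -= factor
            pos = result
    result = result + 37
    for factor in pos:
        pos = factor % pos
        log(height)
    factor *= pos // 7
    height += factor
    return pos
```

factor *= pos // 7

Transformed code:
def mix(height, factor, result, pos):
    pos -= pos // 11
    if factor <= height and height != 27:
        raise ValueError(3)
    else:
        pos = height + result
    factor = factor % factor
    for i in result:
        height = factor
        if 2 >= pos:
            break
    result = result + 37
    for factor in pos:
        pos = factor % pos
        log(height)
    factor *= pos // 7
    height += factor
    return pos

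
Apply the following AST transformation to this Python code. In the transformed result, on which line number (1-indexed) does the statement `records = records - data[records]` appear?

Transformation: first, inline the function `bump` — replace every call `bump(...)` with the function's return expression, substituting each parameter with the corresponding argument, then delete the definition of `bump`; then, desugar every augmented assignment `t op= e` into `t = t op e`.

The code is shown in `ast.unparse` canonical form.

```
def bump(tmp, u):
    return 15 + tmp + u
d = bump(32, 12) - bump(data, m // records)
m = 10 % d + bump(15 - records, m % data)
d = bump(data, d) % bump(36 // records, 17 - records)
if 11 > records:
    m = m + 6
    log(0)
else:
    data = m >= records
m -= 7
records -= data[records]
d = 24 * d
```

10

Transformed code:
d = 15 + 32 + 12 - (15 + data + m // records)
m = 10 % d + (15 + (15 - records) + m % data)
d = (15 + data + d) % (15 + 36 // records + (17 - records))
if 11 > records:
    m = m + 6
    log(0)
else:
    data = m >= records
m = m - 7
records = records - data[records]
d = 24 * d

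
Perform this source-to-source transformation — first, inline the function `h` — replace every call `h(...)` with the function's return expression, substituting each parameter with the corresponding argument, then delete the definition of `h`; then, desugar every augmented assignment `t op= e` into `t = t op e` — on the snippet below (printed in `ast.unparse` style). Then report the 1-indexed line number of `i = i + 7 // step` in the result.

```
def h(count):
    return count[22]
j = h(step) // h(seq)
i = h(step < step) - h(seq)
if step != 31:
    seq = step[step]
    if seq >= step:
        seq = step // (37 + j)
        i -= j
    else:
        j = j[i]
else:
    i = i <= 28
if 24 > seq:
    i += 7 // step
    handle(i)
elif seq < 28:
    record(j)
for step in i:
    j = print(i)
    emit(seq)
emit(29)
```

Transformed code:
j = step[22] // seq[22]
i = (step < step)[22] - seq[22]
if step != 31:
    seq = step[step]
    if seq >= step:
        seq = step // (37 + j)
        i = i - j
    else:
        j = j[i]
else:
    i = i <= 28
if 24 > seq:
    i = i + 7 // step
    handle(i)
elif seq < 28:
    record(j)
for step in i:
    j = print(i)
    emit(seq)
emit(29)

13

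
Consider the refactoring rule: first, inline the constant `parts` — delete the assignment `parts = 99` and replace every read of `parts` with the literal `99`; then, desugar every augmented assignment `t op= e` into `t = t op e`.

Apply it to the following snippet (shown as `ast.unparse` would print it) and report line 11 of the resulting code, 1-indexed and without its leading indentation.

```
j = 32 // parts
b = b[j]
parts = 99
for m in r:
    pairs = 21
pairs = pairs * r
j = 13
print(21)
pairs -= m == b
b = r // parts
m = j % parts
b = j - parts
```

b = j - 99

Transformed code:
j = 32 // 99
b = b[j]
for m in r:
    pairs = 21
pairs = pairs * r
j = 13
print(21)
pairs = pairs - (m == b)
b = r // 99
m = j % 99
b = j - 99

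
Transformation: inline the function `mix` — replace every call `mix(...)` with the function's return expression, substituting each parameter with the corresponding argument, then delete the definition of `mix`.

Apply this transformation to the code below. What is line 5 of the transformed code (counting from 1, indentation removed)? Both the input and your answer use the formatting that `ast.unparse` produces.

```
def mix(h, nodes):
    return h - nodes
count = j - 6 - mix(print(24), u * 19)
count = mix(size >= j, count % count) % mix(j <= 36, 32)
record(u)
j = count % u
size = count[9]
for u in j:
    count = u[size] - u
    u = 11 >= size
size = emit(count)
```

size = count[9]

Transformed code:
count = j - 6 - (print(24) - u * 19)
count = ((size >= j) - count % count) % ((j <= 36) - 32)
record(u)
j = count % u
size = count[9]
for u in j:
    count = u[size] - u
    u = 11 >= size
size = emit(count)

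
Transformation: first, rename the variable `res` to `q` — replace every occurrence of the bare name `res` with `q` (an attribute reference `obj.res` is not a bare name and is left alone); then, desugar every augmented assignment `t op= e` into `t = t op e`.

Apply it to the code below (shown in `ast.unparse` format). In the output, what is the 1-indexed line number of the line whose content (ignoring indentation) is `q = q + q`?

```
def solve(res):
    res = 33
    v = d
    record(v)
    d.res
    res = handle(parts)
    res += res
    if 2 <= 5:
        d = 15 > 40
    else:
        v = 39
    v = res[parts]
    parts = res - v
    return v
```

7

Transformed code:
def solve(q):
    q = 33
    v = d
    record(v)
    d.res
    q = handle(parts)
    q = q + q
    if 2 <= 5:
        d = 15 > 40
    else:
        v = 39
    v = q[parts]
    parts = q - v
    return v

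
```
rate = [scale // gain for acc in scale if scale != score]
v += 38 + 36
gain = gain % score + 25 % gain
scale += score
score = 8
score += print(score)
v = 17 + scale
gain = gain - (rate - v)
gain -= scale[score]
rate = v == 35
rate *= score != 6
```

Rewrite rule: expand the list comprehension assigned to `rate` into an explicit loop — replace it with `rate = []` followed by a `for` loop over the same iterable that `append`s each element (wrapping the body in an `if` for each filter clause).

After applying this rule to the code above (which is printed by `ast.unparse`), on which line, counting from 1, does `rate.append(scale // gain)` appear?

Transformed code:
rate = []
for acc in scale:
    if scale != score:
        rate.append(scale // gain)
v += 38 + 36
gain = gain % score + 25 % gain
scale += score
score = 8
score += print(score)
v = 17 + scale
gain = gain - (rate - v)
gain -= scale[score]
rate = v == 35
rate *= score != 6

4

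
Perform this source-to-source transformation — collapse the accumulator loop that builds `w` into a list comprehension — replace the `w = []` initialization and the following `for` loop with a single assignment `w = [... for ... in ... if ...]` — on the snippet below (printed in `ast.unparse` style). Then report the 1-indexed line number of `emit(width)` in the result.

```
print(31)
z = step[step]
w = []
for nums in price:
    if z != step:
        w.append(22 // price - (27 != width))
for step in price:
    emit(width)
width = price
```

Transformed code:
print(31)
z = step[step]
w = [22 // price - (27 != width) for nums in price if z != step]
for step in price:
    emit(width)
width = price

5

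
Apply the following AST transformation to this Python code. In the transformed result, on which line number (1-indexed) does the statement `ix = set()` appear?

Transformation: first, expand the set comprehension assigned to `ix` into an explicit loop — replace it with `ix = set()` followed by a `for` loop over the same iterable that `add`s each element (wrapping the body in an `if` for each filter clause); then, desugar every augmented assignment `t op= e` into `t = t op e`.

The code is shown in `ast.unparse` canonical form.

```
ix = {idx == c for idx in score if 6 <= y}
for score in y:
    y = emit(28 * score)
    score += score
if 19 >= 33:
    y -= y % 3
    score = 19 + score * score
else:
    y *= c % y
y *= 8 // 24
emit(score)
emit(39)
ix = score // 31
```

Transformed code:
ix = set()
for idx in score:
    if 6 <= y:
        ix.add(idx == c)
for score in y:
    y = emit(28 * score)
    score = score + score
if 19 >= 33:
    y = y - y % 3
    score = 19 + score * score
else:
    y = y * (c % y)
y = y * (8 // 24)
emit(score)
emit(39)
ix = score // 31

1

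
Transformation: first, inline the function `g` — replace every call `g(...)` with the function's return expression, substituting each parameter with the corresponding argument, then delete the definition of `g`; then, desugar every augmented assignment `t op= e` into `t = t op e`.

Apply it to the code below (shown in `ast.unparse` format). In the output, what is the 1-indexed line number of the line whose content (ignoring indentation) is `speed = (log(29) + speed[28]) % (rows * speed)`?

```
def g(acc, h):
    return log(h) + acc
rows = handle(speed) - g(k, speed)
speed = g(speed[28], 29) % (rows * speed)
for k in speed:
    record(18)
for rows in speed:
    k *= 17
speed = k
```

2

Transformed code:
rows = handle(speed) - (log(speed) + k)
speed = (log(29) + speed[28]) % (rows * speed)
for k in speed:
    record(18)
for rows in speed:
    k = k * 17
speed = k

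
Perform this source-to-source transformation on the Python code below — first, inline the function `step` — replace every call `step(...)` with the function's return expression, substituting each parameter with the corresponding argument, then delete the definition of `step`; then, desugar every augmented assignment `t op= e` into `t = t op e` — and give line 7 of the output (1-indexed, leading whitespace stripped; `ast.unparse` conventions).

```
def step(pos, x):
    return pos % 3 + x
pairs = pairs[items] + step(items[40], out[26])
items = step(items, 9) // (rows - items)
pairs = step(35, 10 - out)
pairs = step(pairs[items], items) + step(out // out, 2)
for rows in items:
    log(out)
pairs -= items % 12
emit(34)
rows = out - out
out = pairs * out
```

Transformed code:
pairs = pairs[items] + (items[40] % 3 + out[26])
items = (items % 3 + 9) // (rows - items)
pairs = 35 % 3 + (10 - out)
pairs = pairs[items] % 3 + items + (out // out % 3 + 2)
for rows in items:
    log(out)
pairs = pairs - items % 12
emit(34)
rows = out - out
out = pairs * out

pairs = pairs - items % 12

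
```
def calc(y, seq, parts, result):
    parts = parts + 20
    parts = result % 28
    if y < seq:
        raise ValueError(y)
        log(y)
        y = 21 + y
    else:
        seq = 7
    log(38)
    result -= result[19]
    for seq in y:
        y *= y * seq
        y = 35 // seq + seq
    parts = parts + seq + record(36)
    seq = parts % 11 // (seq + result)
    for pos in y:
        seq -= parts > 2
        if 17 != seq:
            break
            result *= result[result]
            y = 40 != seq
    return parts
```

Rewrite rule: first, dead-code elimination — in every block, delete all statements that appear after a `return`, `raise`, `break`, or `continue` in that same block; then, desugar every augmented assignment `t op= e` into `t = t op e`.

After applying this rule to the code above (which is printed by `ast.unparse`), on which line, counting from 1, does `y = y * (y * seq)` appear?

Transformed code:
def calc(y, seq, parts, result):
    parts = parts + 20
    parts = result % 28
    if y < seq:
        raise ValueError(y)
    else:
        seq = 7
    log(38)
    result = result - result[19]
    for seq in y:
        y = y * (y * seq)
        y = 35 // seq + seq
    parts = parts + seq + record(36)
    seq = parts % 11 // (seq + result)
    for pos in y:
        seq = seq - (parts > 2)
        if 17 != seq:
            break
    return parts

11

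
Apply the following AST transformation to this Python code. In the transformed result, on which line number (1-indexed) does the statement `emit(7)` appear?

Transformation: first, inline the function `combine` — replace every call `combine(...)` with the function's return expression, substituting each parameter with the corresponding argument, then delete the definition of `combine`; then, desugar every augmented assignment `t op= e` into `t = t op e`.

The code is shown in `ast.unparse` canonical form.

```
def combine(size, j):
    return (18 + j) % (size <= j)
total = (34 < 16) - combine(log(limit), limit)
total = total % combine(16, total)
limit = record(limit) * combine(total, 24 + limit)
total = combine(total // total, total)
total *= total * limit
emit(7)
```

Transformed code:
total = (34 < 16) - (18 + limit) % (log(limit) <= limit)
total = total % ((18 + total) % (16 <= total))
limit = record(limit) * ((18 + (24 + limit)) % (total <= 24 + limit))
total = (18 + total) % (total // total <= total)
total = total * (total * limit)
emit(7)

6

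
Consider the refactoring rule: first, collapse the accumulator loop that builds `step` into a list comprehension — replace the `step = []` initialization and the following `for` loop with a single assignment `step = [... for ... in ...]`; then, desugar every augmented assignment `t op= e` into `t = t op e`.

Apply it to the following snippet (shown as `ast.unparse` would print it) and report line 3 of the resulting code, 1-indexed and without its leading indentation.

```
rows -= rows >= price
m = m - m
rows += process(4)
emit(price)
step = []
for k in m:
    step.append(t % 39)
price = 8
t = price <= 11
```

Transformed code:
rows = rows - (rows >= price)
m = m - m
rows = rows + process(4)
emit(price)
step = [t % 39 for k in m]
price = 8
t = price <= 11

rows = rows + process(4)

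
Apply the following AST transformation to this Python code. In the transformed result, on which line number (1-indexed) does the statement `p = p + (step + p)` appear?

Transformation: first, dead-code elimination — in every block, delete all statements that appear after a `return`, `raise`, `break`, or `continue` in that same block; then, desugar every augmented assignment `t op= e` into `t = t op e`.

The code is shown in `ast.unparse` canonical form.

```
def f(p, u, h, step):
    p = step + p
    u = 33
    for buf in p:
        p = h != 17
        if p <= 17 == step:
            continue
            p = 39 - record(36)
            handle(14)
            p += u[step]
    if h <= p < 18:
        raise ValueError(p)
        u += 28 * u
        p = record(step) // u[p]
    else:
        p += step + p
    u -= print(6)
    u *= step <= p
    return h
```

Transformed code:
def f(p, u, h, step):
    p = step + p
    u = 33
    for buf in p:
        p = h != 17
        if p <= 17 == step:
            continue
    if h <= p < 18:
        raise ValueError(p)
    else:
        p = p + (step + p)
    u = u - print(6)
    u = u * (step <= p)
    return h

11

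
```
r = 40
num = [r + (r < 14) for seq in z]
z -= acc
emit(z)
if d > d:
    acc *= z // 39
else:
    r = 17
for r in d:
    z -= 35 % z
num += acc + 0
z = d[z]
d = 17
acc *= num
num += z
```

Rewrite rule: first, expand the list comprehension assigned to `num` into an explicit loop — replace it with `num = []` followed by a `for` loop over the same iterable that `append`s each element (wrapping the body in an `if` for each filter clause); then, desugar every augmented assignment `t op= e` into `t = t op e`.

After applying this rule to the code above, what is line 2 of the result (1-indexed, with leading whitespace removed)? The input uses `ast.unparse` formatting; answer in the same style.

Transformed code:
r = 40
num = []
for seq in z:
    num.append(r + (r < 14))
z = z - acc
emit(z)
if d > d:
    acc = acc * (z // 39)
else:
    r = 17
for r in d:
    z = z - 35 % z
num = num + (acc + 0)
z = d[z]
d = 17
acc = acc * num
num = num + z

num = []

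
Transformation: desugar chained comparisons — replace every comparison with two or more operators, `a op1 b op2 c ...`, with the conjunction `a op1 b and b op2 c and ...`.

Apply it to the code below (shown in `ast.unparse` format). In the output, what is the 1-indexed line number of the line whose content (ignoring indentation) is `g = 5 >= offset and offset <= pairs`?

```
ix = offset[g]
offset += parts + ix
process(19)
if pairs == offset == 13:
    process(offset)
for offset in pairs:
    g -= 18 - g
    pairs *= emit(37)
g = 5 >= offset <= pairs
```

9

Transformed code:
ix = offset[g]
offset += parts + ix
process(19)
if pairs == offset and offset == 13:
    process(offset)
for offset in pairs:
    g -= 18 - g
    pairs *= emit(37)
g = 5 >= offset and offset <= pairs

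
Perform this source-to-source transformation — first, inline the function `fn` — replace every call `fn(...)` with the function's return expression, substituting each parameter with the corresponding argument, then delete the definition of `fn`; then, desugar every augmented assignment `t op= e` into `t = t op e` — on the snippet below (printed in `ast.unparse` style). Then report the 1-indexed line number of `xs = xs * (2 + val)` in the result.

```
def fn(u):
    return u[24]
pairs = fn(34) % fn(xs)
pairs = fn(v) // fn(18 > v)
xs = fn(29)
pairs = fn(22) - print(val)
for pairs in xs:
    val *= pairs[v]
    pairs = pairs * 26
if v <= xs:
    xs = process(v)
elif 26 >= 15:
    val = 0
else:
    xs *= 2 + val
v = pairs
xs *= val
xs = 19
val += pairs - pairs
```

Transformed code:
pairs = 34[24] % xs[24]
pairs = v[24] // (18 > v)[24]
xs = 29[24]
pairs = 22[24] - print(val)
for pairs in xs:
    val = val * pairs[v]
    pairs = pairs * 26
if v <= xs:
    xs = process(v)
elif 26 >= 15:
    val = 0
else:
    xs = xs * (2 + val)
v = pairs
xs = xs * val
xs = 19
val = val + (pairs - pairs)

13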